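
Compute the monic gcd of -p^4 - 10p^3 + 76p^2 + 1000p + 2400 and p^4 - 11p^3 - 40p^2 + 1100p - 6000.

Apply the Euclidean algorithm:
  -p^4 - 10p^3 + 76p^2 + 1000p + 2400 = (-1)(p^4 - 11p^3 - 40p^2 + 1100p - 6000) + (-21p^3 + 36p^2 + 2100p - 3600)
  p^4 - 11p^3 - 40p^2 + 1100p - 6000 = (-(1/21)p + 65/147)(-21p^3 + 36p^2 + 2100p - 3600) + ((2160/49)p^2 - 216000/49)
  -21p^3 + 36p^2 + 2100p - 3600 = (-(343/720)p + 49/60)((2160/49)p^2 - 216000/49) + (0)
Last nonzero remainder: (2160/49)p^2 - 216000/49. Dividing through by 2160/49 gives the monic gcd p^2 - 100.

p^2 - 100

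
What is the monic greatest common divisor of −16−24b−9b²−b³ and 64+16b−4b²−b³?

Apply the Euclidean algorithm:
  −b³−9b²−24b−16 = (−b³−4b²+16b+64) + (−5b²−40b−80)
  −b³−4b²+16b+64 = ((1/5)b−4/5)(−5b²−40b−80) + (0)
Last nonzero remainder: −5b²−40b−80. Dividing through by −5 gives the monic gcd b²+8b+16.

16+8b+b²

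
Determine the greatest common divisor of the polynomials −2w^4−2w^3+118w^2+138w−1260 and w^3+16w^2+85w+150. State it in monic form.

w^2+11w+30

By polynomial division,
  −2w^4−2w^3+118w^2+138w−1260 = (−2w+30)(w^3+16w^2+85w+150) + (−192w^2−2112w−5760)
  w^3+16w^2+85w+150 = (−(1/192)w−5/192)(−192w^2−2112w−5760) + (0)
Last nonzero remainder: −192w^2−2112w−5760. Dividing through by −192 gives the monic gcd w^2+11w+30.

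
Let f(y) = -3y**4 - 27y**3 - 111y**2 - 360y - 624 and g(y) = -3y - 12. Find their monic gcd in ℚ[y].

y + 4

Repeated division with remainder:
  -3y**4 - 27y**3 - 111y**2 - 360y - 624 = (y**3 + 5y**2 + 17y + 52)(-3y - 12) + (0)
Last nonzero remainder: -3y - 12. Dividing through by -3 gives the monic gcd y + 4.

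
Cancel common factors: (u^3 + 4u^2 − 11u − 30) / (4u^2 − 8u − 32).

By polynomial division,
  u^3 + 4u^2 − 11u − 30 = ((1/4)u + 3/2)(4u^2 − 8u − 32) + (9u + 18)
  4u^2 − 8u − 32 = ((4/9)u − 16/9)(9u + 18) + (0)
Last nonzero remainder: 9u + 18. Dividing through by 9 gives the monic gcd u + 2.
Cancel u + 2 from numerator and denominator to get the reduced form.

(u^2 + 2u − 15)/(4u − 16)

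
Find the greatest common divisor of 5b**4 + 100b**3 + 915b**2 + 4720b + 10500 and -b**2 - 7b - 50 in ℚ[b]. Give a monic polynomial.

b**2 + 7b + 50

Repeated division with remainder:
  5b**4 + 100b**3 + 915b**2 + 4720b + 10500 = (-5b**2 - 65b - 210)(-b**2 - 7b - 50) + (0)
Last nonzero remainder: -b**2 - 7b - 50. Dividing through by -1 gives the monic gcd b**2 + 7b + 50.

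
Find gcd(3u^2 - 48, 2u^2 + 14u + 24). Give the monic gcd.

Euclidean algorithm in ℚ[u]:
  3u^2 - 48 = (3/2)(2u^2 + 14u + 24) + (-21u - 84)
  2u^2 + 14u + 24 = (-(2/21)u - 2/7)(-21u - 84) + (0)
Last nonzero remainder: -21u - 84. Dividing through by -21 gives the monic gcd u + 4.

u + 4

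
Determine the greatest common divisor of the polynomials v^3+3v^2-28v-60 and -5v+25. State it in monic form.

Apply the Euclidean algorithm:
  v^3+3v^2-28v-60 = (-(1/5)v^2-(8/5)v-12/5)(-5v+25) + (0)
Last nonzero remainder: -5v+25. Dividing through by -5 gives the monic gcd v-5.

v-5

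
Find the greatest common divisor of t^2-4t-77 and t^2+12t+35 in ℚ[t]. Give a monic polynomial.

t+7

Euclidean algorithm in ℚ[t]:
  t^2-4t-77 = (t^2+12t+35) + (-16t-112)
  t^2+12t+35 = (-(1/16)t-5/16)(-16t-112) + (0)
Last nonzero remainder: -16t-112. Dividing through by -16 gives the monic gcd t+7.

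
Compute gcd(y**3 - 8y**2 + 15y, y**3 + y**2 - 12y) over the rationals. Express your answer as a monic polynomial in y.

y**2 - 3y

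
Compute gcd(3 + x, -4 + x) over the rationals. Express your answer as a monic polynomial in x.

1

Repeated division with remainder:
  x + 3 = (x - 4) + (7)
  x - 4 = ((1/7)x - 4/7)(7) + (0)
The last nonzero remainder is the constant 7, so the polynomials are coprime and gcd = 1.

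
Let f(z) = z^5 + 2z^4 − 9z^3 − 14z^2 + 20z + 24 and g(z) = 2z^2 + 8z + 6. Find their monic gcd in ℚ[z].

z^2 + 4z + 3

Euclidean algorithm in ℚ[z]:
  z^5 + 2z^4 − 9z^3 − 14z^2 + 20z + 24 = ((1/2)z^3 − z^2 − 2z + 4)(2z^2 + 8z + 6) + (0)
Last nonzero remainder: 2z^2 + 8z + 6. Dividing through by 2 gives the monic gcd z^2 + 4z + 3.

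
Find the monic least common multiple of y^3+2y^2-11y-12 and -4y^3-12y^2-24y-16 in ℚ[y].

By polynomial division,
  y^3+2y^2-11y-12 = (-1/4)(-4y^3-12y^2-24y-16) + (-y^2-17y-16)
  -4y^3-12y^2-24y-16 = (4y-56)(-y^2-17y-16) + (-912y-912)
  -y^2-17y-16 = ((1/912)y+1/57)(-912y-912) + (0)
Last nonzero remainder: -912y-912. Dividing through by -912 gives the monic gcd y+1.
Then lcm(f, g) = f·g / gcd(f, g); expanding and making the result monic gives the answer.

y^5+4y^4-3y^3-26y^2-68y-48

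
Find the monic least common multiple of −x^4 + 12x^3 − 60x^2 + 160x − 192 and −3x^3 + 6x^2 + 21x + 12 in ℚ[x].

x^6 − 10x^5 + 37x^4 − 52x^3 − 68x^2 + 224x + 192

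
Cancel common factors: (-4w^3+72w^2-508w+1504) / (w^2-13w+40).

Euclidean algorithm in ℚ[w]:
  -4w^3+72w^2-508w+1504 = (-4w+20)(w^2-13w+40) + (-88w+704)
  w^2-13w+40 = (-(1/88)w+5/88)(-88w+704) + (0)
Last nonzero remainder: -88w+704. Dividing through by -88 gives the monic gcd w-8.
Cancel w-8 from numerator and denominator to get the reduced form.

(-4w^2+40w-188)/(w-5)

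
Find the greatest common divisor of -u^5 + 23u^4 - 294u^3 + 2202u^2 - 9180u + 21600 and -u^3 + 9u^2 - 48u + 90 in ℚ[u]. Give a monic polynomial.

u^2 - 6u + 30

By polynomial division,
  -u^5 + 23u^4 - 294u^3 + 2202u^2 - 9180u + 21600 = (u^2 - 14u + 120)(-u^3 + 9u^2 - 48u + 90) + (360u^2 - 2160u + 10800)
  -u^3 + 9u^2 - 48u + 90 = (-(1/360)u + 1/120)(360u^2 - 2160u + 10800) + (0)
Last nonzero remainder: 360u^2 - 2160u + 10800. Dividing through by 360 gives the monic gcd u^2 - 6u + 30.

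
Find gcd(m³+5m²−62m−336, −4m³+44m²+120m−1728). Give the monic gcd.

m²−2m−48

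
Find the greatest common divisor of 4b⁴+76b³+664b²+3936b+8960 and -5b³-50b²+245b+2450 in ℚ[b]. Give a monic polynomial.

Repeated division with remainder:
  4b⁴+76b³+664b²+3936b+8960 = (-(4/5)b-36/5)(-5b³-50b²+245b+2450) + (500b²+7660b+26600)
  -5b³-50b²+245b+2450 = (-(1/100)b+133/2500)(500b²+7660b+26600) + ((12936/125)b+25872/25)
  500b²+7660b+26600 = ((15625/3234)b+11875/462)((12936/125)b+25872/25) + (0)
Last nonzero remainder: (12936/125)b+25872/25. Dividing through by 12936/125 gives the monic gcd b+10.

b+10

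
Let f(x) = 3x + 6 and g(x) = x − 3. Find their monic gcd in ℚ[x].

1

Repeated division with remainder:
  3x + 6 = (3)(x − 3) + (15)
  x − 3 = ((1/15)x − 1/5)(15) + (0)
The last nonzero remainder is the constant 15, so the polynomials are coprime and gcd = 1.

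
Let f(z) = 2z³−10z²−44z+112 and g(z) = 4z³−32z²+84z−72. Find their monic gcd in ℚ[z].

z−2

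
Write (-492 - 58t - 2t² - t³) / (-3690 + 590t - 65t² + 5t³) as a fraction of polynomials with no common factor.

(-6 - t)/(-45 + 5t)

Repeated division with remainder:
  -t³ - 2t² - 58t - 492 = (-1/5)(5t³ - 65t² + 590t - 3690) + (-15t² + 60t - 1230)
  5t³ - 65t² + 590t - 3690 = (-(1/3)t + 3)(-15t² + 60t - 1230) + (0)
Last nonzero remainder: -15t² + 60t - 1230. Dividing through by -15 gives the monic gcd t² - 4t + 82.
Cancel t² - 4t + 82 from numerator and denominator to get the reduced form.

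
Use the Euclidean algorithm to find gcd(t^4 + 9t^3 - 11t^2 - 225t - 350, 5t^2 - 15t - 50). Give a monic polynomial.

t^2 - 3t - 10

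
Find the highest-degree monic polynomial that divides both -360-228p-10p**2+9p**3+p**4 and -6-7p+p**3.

2+p

Euclidean algorithm in ℚ[p]:
  p**4+9p**3-10p**2-228p-360 = (p+9)(p**3-7p-6) + (-3p**2-159p-306)
  p**3-7p-6 = (-(1/3)p+53/3)(-3p**2-159p-306) + (2700p+5400)
  -3p**2-159p-306 = (-(1/900)p-17/300)(2700p+5400) + (0)
Last nonzero remainder: 2700p+5400. Dividing through by 2700 gives the monic gcd p+2.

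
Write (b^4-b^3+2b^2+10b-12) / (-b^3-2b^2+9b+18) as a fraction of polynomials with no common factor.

(-b^3+3b^2-8b+6)/(b^2-9)

Euclidean algorithm in ℚ[b]:
  b^4-b^3+2b^2+10b-12 = (-b+3)(-b^3-2b^2+9b+18) + (17b^2+b-66)
  -b^3-2b^2+9b+18 = (-(1/17)b-33/289)(17b^2+b-66) + ((1512/289)b+3024/289)
  17b^2+b-66 = ((4913/1512)b-3179/504)((1512/289)b+3024/289) + (0)
Last nonzero remainder: (1512/289)b+3024/289. Dividing through by 1512/289 gives the monic gcd b+2.
Cancel b+2 from numerator and denominator to get the reduced form.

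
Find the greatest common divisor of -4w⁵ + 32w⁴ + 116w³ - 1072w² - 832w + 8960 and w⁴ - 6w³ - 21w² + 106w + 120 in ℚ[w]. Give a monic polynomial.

w² - w - 20

Apply the Euclidean algorithm:
  -4w⁵ + 32w⁴ + 116w³ - 1072w² - 832w + 8960 = (-4w + 8)(w⁴ - 6w³ - 21w² + 106w + 120) + (80w³ - 480w² - 1200w + 8000)
  w⁴ - 6w³ - 21w² + 106w + 120 = ((1/80)w)(80w³ - 480w² - 1200w + 8000) + (-6w² + 6w + 120)
  80w³ - 480w² - 1200w + 8000 = (-(40/3)w + 200/3)(-6w² + 6w + 120) + (0)
Last nonzero remainder: -6w² + 6w + 120. Dividing through by -6 gives the monic gcd w² - w - 20.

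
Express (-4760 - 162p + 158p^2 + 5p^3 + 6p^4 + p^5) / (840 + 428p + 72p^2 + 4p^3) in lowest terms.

(-136 + 42p - 6p^2 + p^3)/(24 + 4p)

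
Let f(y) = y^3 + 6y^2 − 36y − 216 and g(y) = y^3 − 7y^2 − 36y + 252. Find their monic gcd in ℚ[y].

Repeated division with remainder:
  y^3 + 6y^2 − 36y − 216 = (y^3 − 7y^2 − 36y + 252) + (13y^2 − 468)
  y^3 − 7y^2 − 36y + 252 = ((1/13)y − 7/13)(13y^2 − 468) + (0)
Last nonzero remainder: 13y^2 − 468. Dividing through by 13 gives the monic gcd y^2 − 36.

y^2 − 36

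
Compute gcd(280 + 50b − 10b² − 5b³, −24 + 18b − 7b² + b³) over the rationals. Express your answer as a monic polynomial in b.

Repeated division with remainder:
  −5b³ − 10b² + 50b + 280 = (−5)(b³ − 7b² + 18b − 24) + (−45b² + 140b + 160)
  b³ − 7b² + 18b − 24 = (−(1/45)b + 7/81)(−45b² + 140b + 160) + ((766/81)b − 3064/81)
  −45b² + 140b + 160 = (−(3645/766)b − 1620/383)((766/81)b − 3064/81) + (0)
Last nonzero remainder: (766/81)b − 3064/81. Dividing through by 766/81 gives the monic gcd b − 4.

−4 + b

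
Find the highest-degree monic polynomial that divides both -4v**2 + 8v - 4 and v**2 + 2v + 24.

1

Repeated division with remainder:
  -4v**2 + 8v - 4 = (-4)(v**2 + 2v + 24) + (16v + 92)
  v**2 + 2v + 24 = ((1/16)v - 15/64)(16v + 92) + (729/16)
  16v + 92 = ((256/729)v + 1472/729)(729/16) + (0)
The last nonzero remainder is the constant 729/16, so the polynomials are coprime and gcd = 1.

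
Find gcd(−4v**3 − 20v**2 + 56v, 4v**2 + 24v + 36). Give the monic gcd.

Apply the Euclidean algorithm:
  −4v**3 − 20v**2 + 56v = (−v + 1)(4v**2 + 24v + 36) + (68v − 36)
  4v**2 + 24v + 36 = ((1/17)v + 111/289)(68v − 36) + (14400/289)
  68v − 36 = ((4913/3600)v − 289/400)(14400/289) + (0)
The last nonzero remainder is the constant 14400/289, so the polynomials are coprime and gcd = 1.

1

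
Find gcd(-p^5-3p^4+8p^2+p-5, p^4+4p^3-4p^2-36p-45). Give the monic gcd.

p^2+4p+5

Euclidean algorithm in ℚ[p]:
  -p^5-3p^4+8p^2+p-5 = (-p+1)(p^4+4p^3-4p^2-36p-45) + (-8p^3-24p^2-8p+40)
  p^4+4p^3-4p^2-36p-45 = (-(1/8)p-1/8)(-8p^3-24p^2-8p+40) + (-8p^2-32p-40)
  -8p^3-24p^2-8p+40 = (p-1)(-8p^2-32p-40) + (0)
Last nonzero remainder: -8p^2-32p-40. Dividing through by -8 gives the monic gcd p^2+4p+5.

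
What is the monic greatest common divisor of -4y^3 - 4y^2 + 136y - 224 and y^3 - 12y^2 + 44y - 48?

Repeated division with remainder:
  -4y^3 - 4y^2 + 136y - 224 = (-4)(y^3 - 12y^2 + 44y - 48) + (-52y^2 + 312y - 416)
  y^3 - 12y^2 + 44y - 48 = (-(1/52)y + 3/26)(-52y^2 + 312y - 416) + (0)
Last nonzero remainder: -52y^2 + 312y - 416. Dividing through by -52 gives the monic gcd y^2 - 6y + 8.

y^2 - 6y + 8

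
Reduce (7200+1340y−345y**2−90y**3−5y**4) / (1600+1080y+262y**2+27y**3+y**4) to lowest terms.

(180−25y−5y**2)/(40+14y+y**2)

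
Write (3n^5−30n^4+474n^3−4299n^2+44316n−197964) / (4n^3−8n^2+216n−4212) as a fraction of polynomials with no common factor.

(3n^3−51n^2+480n−1692)/(4n−36)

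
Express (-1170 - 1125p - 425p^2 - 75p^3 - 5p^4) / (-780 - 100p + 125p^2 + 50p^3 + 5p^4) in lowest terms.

Apply the Euclidean algorithm:
  -5p^4 - 75p^3 - 425p^2 - 1125p - 1170 = (-1)(5p^4 + 50p^3 + 125p^2 - 100p - 780) + (-25p^3 - 300p^2 - 1225p - 1950)
  5p^4 + 50p^3 + 125p^2 - 100p - 780 = (-(1/5)p + 2/5)(-25p^3 - 300p^2 - 1225p - 1950) + (0)
Last nonzero remainder: -25p^3 - 300p^2 - 1225p - 1950. Dividing through by -25 gives the monic gcd p^3 + 12p^2 + 49p + 78.
Cancel p^3 + 12p^2 + 49p + 78 from numerator and denominator to get the reduced form.

(-3 - p)/(-2 + p)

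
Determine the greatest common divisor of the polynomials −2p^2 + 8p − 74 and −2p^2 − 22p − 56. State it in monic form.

Repeated division with remainder:
  −2p^2 + 8p − 74 = (−2p^2 − 22p − 56) + (30p − 18)
  −2p^2 − 22p − 56 = (−(1/15)p − 58/75)(30p − 18) + (−1748/25)
  30p − 18 = (−(375/874)p + 225/874)(−1748/25) + (0)
The last nonzero remainder is the constant −1748/25, so the polynomials are coprime and gcd = 1.

1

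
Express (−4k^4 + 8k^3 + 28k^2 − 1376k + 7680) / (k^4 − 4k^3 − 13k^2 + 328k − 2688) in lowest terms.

(−4k + 20)/(k − 7)

Apply the Euclidean algorithm:
  −4k^4 + 8k^3 + 28k^2 − 1376k + 7680 = (−4)(k^4 − 4k^3 − 13k^2 + 328k − 2688) + (−8k^3 − 24k^2 − 64k − 3072)
  k^4 − 4k^3 − 13k^2 + 328k − 2688 = (−(1/8)k + 7/8)(−8k^3 − 24k^2 − 64k − 3072) + (0)
Last nonzero remainder: −8k^3 − 24k^2 − 64k − 3072. Dividing through by −8 gives the monic gcd k^3 + 3k^2 + 8k + 384.
Cancel k^3 + 3k^2 + 8k + 384 from numerator and denominator to get the reduced form.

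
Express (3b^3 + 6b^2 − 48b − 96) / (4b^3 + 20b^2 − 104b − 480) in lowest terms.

(3b^2 − 6b − 24)/(4b^2 + 4b − 120)

Apply the Euclidean algorithm:
  3b^3 + 6b^2 − 48b − 96 = (3/4)(4b^3 + 20b^2 − 104b − 480) + (−9b^2 + 30b + 264)
  4b^3 + 20b^2 − 104b − 480 = (−(4/9)b − 100/27)(−9b^2 + 30b + 264) + ((1120/9)b + 4480/9)
  −9b^2 + 30b + 264 = (−(81/1120)b + 297/560)((1120/9)b + 4480/9) + (0)
Last nonzero remainder: (1120/9)b + 4480/9. Dividing through by 1120/9 gives the monic gcd b + 4.
Cancel b + 4 from numerator and denominator to get the reduced form.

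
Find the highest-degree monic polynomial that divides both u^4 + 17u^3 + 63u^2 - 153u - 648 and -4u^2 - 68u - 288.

Apply the Euclidean algorithm:
  u^4 + 17u^3 + 63u^2 - 153u - 648 = (-(1/4)u^2 + 9/4)(-4u^2 - 68u - 288) + (0)
Last nonzero remainder: -4u^2 - 68u - 288. Dividing through by -4 gives the monic gcd u^2 + 17u + 72.

u^2 + 17u + 72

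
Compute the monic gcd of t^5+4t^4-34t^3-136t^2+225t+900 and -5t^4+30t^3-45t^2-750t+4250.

t^2-25

Apply the Euclidean algorithm:
  t^5+4t^4-34t^3-136t^2+225t+900 = (-(1/5)t-2)(-5t^4+30t^3-45t^2-750t+4250) + (17t^3-376t^2-425t+9400)
  -5t^4+30t^3-45t^2-750t+4250 = (-(5/17)t-1370/289)(17t^3-376t^2-425t+9400) + (-(564250/289)t^2+14106250/289)
  17t^3-376t^2-425t+9400 = (-(4913/564250)t+54332/282125)(-(564250/289)t^2+14106250/289) + (0)
Last nonzero remainder: -(564250/289)t^2+14106250/289. Dividing through by -564250/289 gives the monic gcd t^2-25.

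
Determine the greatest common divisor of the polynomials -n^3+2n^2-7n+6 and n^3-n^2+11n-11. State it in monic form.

n-1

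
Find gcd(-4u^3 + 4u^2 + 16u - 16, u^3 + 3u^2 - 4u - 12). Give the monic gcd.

Euclidean algorithm in ℚ[u]:
  -4u^3 + 4u^2 + 16u - 16 = (-4)(u^3 + 3u^2 - 4u - 12) + (16u^2 - 64)
  u^3 + 3u^2 - 4u - 12 = ((1/16)u + 3/16)(16u^2 - 64) + (0)
Last nonzero remainder: 16u^2 - 64. Dividing through by 16 gives the monic gcd u^2 - 4.

u^2 - 4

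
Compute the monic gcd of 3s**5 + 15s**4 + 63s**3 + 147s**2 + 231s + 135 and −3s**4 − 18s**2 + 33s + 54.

Euclidean algorithm in ℚ[s]:
  3s**5 + 15s**4 + 63s**3 + 147s**2 + 231s + 135 = (−s − 5)(−3s**4 − 18s**2 + 33s + 54) + (45s**3 + 90s**2 + 450s + 405)
  −3s**4 − 18s**2 + 33s + 54 = (−(1/15)s + 2/15)(45s**3 + 90s**2 + 450s + 405) + (0)
Last nonzero remainder: 45s**3 + 90s**2 + 450s + 405. Dividing through by 45 gives the monic gcd s**3 + 2s**2 + 10s + 9.

s**3 + 2s**2 + 10s + 9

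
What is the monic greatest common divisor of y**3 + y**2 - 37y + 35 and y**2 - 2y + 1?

y - 1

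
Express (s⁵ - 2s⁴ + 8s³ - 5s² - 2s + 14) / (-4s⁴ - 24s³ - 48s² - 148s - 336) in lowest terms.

(-s³ + s² - 2)/(4s² + 28s + 48)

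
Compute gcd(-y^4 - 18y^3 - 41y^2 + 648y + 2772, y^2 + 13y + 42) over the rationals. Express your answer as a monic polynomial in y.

y^2 + 13y + 42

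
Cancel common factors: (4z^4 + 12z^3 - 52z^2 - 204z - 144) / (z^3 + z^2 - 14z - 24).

(4z^2 + 16z + 12)/(z + 2)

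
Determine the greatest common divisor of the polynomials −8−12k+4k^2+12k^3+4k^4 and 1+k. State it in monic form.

1+k

Apply the Euclidean algorithm:
  4k^4+12k^3+4k^2−12k−8 = (4k^3+8k^2−4k−8)(k+1) + (0)
The last nonzero remainder k+1 is already monic.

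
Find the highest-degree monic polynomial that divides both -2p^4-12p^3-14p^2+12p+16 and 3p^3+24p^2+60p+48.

Euclidean algorithm in ℚ[p]:
  -2p^4-12p^3-14p^2+12p+16 = (-(2/3)p+4/3)(3p^3+24p^2+60p+48) + (-6p^2-36p-48)
  3p^3+24p^2+60p+48 = (-(1/2)p-1)(-6p^2-36p-48) + (0)
Last nonzero remainder: -6p^2-36p-48. Dividing through by -6 gives the monic gcd p^2+6p+8.

p^2+6p+8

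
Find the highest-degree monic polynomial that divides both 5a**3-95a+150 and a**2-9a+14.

a-2

Euclidean algorithm in ℚ[a]:
  5a**3-95a+150 = (5a+45)(a**2-9a+14) + (240a-480)
  a**2-9a+14 = ((1/240)a-7/240)(240a-480) + (0)
Last nonzero remainder: 240a-480. Dividing through by 240 gives the monic gcd a-2.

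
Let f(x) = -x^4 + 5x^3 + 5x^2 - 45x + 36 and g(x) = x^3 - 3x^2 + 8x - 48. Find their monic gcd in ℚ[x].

Repeated division with remainder:
  -x^4 + 5x^3 + 5x^2 - 45x + 36 = (-x + 2)(x^3 - 3x^2 + 8x - 48) + (19x^2 - 109x + 132)
  x^3 - 3x^2 + 8x - 48 = ((1/19)x + 52/361)(19x^2 - 109x + 132) + ((6048/361)x - 24192/361)
  19x^2 - 109x + 132 = ((6859/6048)x - 3971/2016)((6048/361)x - 24192/361) + (0)
Last nonzero remainder: (6048/361)x - 24192/361. Dividing through by 6048/361 gives the monic gcd x - 4.

x - 4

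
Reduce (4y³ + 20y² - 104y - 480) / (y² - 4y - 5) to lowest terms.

(4y² + 40y + 96)/(y + 1)

Repeated division with remainder:
  4y³ + 20y² - 104y - 480 = (4y + 36)(y² - 4y - 5) + (60y - 300)
  y² - 4y - 5 = ((1/60)y + 1/60)(60y - 300) + (0)
Last nonzero remainder: 60y - 300. Dividing through by 60 gives the monic gcd y - 5.
Cancel y - 5 from numerator and denominator to get the reduced form.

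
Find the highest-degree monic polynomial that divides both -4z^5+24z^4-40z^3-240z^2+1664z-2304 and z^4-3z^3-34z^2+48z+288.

Apply the Euclidean algorithm:
  -4z^5+24z^4-40z^3-240z^2+1664z-2304 = (-4z+12)(z^4-3z^3-34z^2+48z+288) + (-140z^3+360z^2+2240z-5760)
  z^4-3z^3-34z^2+48z+288 = (-(1/140)z+3/980)(-140z^3+360z^2+2240z-5760) + (-(936/49)z^2+14976/49)
  -140z^3+360z^2+2240z-5760 = ((1715/234)z-245/13)(-(936/49)z^2+14976/49) + (0)
Last nonzero remainder: -(936/49)z^2+14976/49. Dividing through by -936/49 gives the monic gcd z^2-16.

z^2-16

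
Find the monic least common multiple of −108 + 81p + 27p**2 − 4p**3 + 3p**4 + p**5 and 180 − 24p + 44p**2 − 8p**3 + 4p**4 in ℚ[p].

−540 + 297p + 108p**2 + 88p**3 + 38p**4 + 4p**5 + 4p**6 + p**7

Apply the Euclidean algorithm:
  p**5 + 3p**4 − 4p**3 + 27p**2 + 81p − 108 = ((1/4)p + 5/4)(4p**4 − 8p**3 + 44p**2 − 24p + 180) + (−5p**3 − 22p**2 + 66p − 333)
  4p**4 − 8p**3 + 44p**2 − 24p + 180 = (−(4/5)p + 128/25)(−5p**3 − 22p**2 + 66p − 333) + ((5236/25)p**2 − (15708/25)p + 47124/25)
  −5p**3 − 22p**2 + 66p − 333 = (−(125/5236)p − 925/5236)((5236/25)p**2 − (15708/25)p + 47124/25) + (0)
Last nonzero remainder: (5236/25)p**2 − (15708/25)p + 47124/25. Dividing through by 5236/25 gives the monic gcd p**2 − 3p + 9.
Then lcm(f, g) = f·g / gcd(f, g); expanding and making the result monic gives the answer.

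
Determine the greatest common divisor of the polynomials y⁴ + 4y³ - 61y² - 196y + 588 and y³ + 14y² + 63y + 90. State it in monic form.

y + 6

Apply the Euclidean algorithm:
  y⁴ + 4y³ - 61y² - 196y + 588 = (y - 10)(y³ + 14y² + 63y + 90) + (16y² + 344y + 1488)
  y³ + 14y² + 63y + 90 = ((1/16)y - 15/32)(16y² + 344y + 1488) + ((525/4)y + 1575/2)
  16y² + 344y + 1488 = ((64/525)y + 992/525)((525/4)y + 1575/2) + (0)
Last nonzero remainder: (525/4)y + 1575/2. Dividing through by 525/4 gives the monic gcd y + 6.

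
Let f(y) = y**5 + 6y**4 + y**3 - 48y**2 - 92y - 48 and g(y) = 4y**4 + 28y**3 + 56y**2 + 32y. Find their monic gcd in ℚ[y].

Euclidean algorithm in ℚ[y]:
  y**5 + 6y**4 + y**3 - 48y**2 - 92y - 48 = ((1/4)y - 1/4)(4y**4 + 28y**3 + 56y**2 + 32y) + (-6y**3 - 42y**2 - 84y - 48)
  4y**4 + 28y**3 + 56y**2 + 32y = (-(2/3)y)(-6y**3 - 42y**2 - 84y - 48) + (0)
Last nonzero remainder: -6y**3 - 42y**2 - 84y - 48. Dividing through by -6 gives the monic gcd y**3 + 7y**2 + 14y + 8.

y**3 + 7y**2 + 14y + 8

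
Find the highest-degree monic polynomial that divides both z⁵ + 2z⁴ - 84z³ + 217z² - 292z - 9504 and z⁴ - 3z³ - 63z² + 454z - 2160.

z³ - 13z² + 67z - 216

Repeated division with remainder:
  z⁵ + 2z⁴ - 84z³ + 217z² - 292z - 9504 = (z + 5)(z⁴ - 3z³ - 63z² + 454z - 2160) + (-6z³ + 78z² - 402z + 1296)
  z⁴ - 3z³ - 63z² + 454z - 2160 = (-(1/6)z - 5/3)(-6z³ + 78z² - 402z + 1296) + (0)
Last nonzero remainder: -6z³ + 78z² - 402z + 1296. Dividing through by -6 gives the monic gcd z³ - 13z² + 67z - 216.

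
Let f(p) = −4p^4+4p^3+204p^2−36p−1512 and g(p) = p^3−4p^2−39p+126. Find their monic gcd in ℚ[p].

p^3−4p^2−39p+126

Repeated division with remainder:
  −4p^4+4p^3+204p^2−36p−1512 = (−4p−12)(p^3−4p^2−39p+126) + (0)
The last nonzero remainder p^3−4p^2−39p+126 is already monic.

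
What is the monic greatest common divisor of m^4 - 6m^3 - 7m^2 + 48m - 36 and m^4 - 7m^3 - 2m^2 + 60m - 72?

Euclidean algorithm in ℚ[m]:
  m^4 - 6m^3 - 7m^2 + 48m - 36 = (m^4 - 7m^3 - 2m^2 + 60m - 72) + (m^3 - 5m^2 - 12m + 36)
  m^4 - 7m^3 - 2m^2 + 60m - 72 = (m - 2)(m^3 - 5m^2 - 12m + 36) + (0)
The last nonzero remainder m^3 - 5m^2 - 12m + 36 is already monic.

m^3 - 5m^2 - 12m + 36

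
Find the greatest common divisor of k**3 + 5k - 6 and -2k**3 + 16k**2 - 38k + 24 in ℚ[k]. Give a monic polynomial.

By polynomial division,
  k**3 + 5k - 6 = (-1/2)(-2k**3 + 16k**2 - 38k + 24) + (8k**2 - 14k + 6)
  -2k**3 + 16k**2 - 38k + 24 = (-(1/4)k + 25/16)(8k**2 - 14k + 6) + (-(117/8)k + 117/8)
  8k**2 - 14k + 6 = (-(64/117)k + 16/39)(-(117/8)k + 117/8) + (0)
Last nonzero remainder: -(117/8)k + 117/8. Dividing through by -117/8 gives the monic gcd k - 1.

k - 1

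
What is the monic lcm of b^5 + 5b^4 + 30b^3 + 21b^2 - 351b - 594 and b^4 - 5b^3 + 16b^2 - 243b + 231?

Repeated division with remainder:
  b^5 + 5b^4 + 30b^3 + 21b^2 - 351b - 594 = (b + 10)(b^4 - 5b^3 + 16b^2 - 243b + 231) + (64b^3 + 104b^2 + 1848b - 2904)
  b^4 - 5b^3 + 16b^2 - 243b + 231 = ((1/64)b - 53/512)(64b^3 + 104b^2 + 1848b - 2904) + (-(135/64)b^2 - (405/64)b - 4455/64)
  64b^3 + 104b^2 + 1848b - 2904 = (-(4096/135)b + 5632/135)(-(135/64)b^2 - (405/64)b - 4455/64) + (0)
Last nonzero remainder: -(135/64)b^2 - (405/64)b - 4455/64. Dividing through by -135/64 gives the monic gcd b^2 + 3b + 33.
Then lcm(f, g) = f·g / gcd(f, g); expanding and making the result monic gives the answer.

b^7 - 3b^6 - 3b^5 - 184b^4 - 309b^3 + 2361b^2 + 2295b - 4158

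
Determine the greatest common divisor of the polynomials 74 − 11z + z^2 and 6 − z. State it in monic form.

1

Euclidean algorithm in ℚ[z]:
  z^2 − 11z + 74 = (−z + 5)(−z + 6) + (44)
  −z + 6 = (−(1/44)z + 3/22)(44) + (0)
The last nonzero remainder is the constant 44, so the polynomials are coprime and gcd = 1.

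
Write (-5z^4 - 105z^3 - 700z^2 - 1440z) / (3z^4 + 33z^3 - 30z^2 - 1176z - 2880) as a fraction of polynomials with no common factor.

Apply the Euclidean algorithm:
  -5z^4 - 105z^3 - 700z^2 - 1440z = (-5/3)(3z^4 + 33z^3 - 30z^2 - 1176z - 2880) + (-50z^3 - 750z^2 - 3400z - 4800)
  3z^4 + 33z^3 - 30z^2 - 1176z - 2880 = (-(3/50)z + 6/25)(-50z^3 - 750z^2 - 3400z - 4800) + (-54z^2 - 648z - 1728)
  -50z^3 - 750z^2 - 3400z - 4800 = ((25/27)z + 25/9)(-54z^2 - 648z - 1728) + (0)
Last nonzero remainder: -54z^2 - 648z - 1728. Dividing through by -54 gives the monic gcd z^2 + 12z + 32.
Cancel z^2 + 12z + 32 from numerator and denominator to get the reduced form.

(-5z^2 - 45z)/(3z^2 - 3z - 90)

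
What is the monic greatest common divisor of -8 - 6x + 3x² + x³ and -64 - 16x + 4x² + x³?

Apply the Euclidean algorithm:
  x³ + 3x² - 6x - 8 = (x³ + 4x² - 16x - 64) + (-x² + 10x + 56)
  x³ + 4x² - 16x - 64 = (-x - 14)(-x² + 10x + 56) + (180x + 720)
  -x² + 10x + 56 = (-(1/180)x + 7/90)(180x + 720) + (0)
Last nonzero remainder: 180x + 720. Dividing through by 180 gives the monic gcd x + 4.

4 + x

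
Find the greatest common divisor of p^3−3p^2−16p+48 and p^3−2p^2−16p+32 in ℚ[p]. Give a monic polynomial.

Euclidean algorithm in ℚ[p]:
  p^3−3p^2−16p+48 = (p^3−2p^2−16p+32) + (−p^2+16)
  p^3−2p^2−16p+32 = (−p+2)(−p^2+16) + (0)
Last nonzero remainder: −p^2+16. Dividing through by −1 gives the monic gcd p^2−16.

p^2−16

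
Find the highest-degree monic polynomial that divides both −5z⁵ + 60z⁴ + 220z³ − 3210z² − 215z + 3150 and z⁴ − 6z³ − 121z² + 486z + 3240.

z² − 19z + 90

Euclidean algorithm in ℚ[z]:
  −5z⁵ + 60z⁴ + 220z³ − 3210z² − 215z + 3150 = (−5z + 30)(z⁴ − 6z³ − 121z² + 486z + 3240) + (−205z³ + 2850z² + 1405z − 94050)
  z⁴ − 6z³ − 121z² + 486z + 3240 = (−(1/205)z − 324/8405)(−205z³ + 2850z² + 1405z − 94050) + (−(7200/1681)z² + (136800/1681)z − 648000/1681)
  −205z³ + 2850z² + 1405z − 94050 = ((68921/1440)z + 351329/1440)(−(7200/1681)z² + (136800/1681)z − 648000/1681) + (0)
Last nonzero remainder: −(7200/1681)z² + (136800/1681)z − 648000/1681. Dividing through by −7200/1681 gives the monic gcd z² − 19z + 90.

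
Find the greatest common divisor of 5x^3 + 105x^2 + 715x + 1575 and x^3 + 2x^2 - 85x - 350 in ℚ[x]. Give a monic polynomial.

By polynomial division,
  5x^3 + 105x^2 + 715x + 1575 = (5)(x^3 + 2x^2 - 85x - 350) + (95x^2 + 1140x + 3325)
  x^3 + 2x^2 - 85x - 350 = ((1/95)x - 2/19)(95x^2 + 1140x + 3325) + (0)
Last nonzero remainder: 95x^2 + 1140x + 3325. Dividing through by 95 gives the monic gcd x^2 + 12x + 35.

x^2 + 12x + 35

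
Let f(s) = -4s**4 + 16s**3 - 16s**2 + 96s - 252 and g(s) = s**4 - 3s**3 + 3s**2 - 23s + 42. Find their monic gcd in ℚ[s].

Apply the Euclidean algorithm:
  -4s**4 + 16s**3 - 16s**2 + 96s - 252 = (-4)(s**4 - 3s**3 + 3s**2 - 23s + 42) + (4s**3 - 4s**2 + 4s - 84)
  s**4 - 3s**3 + 3s**2 - 23s + 42 = ((1/4)s - 1/2)(4s**3 - 4s**2 + 4s - 84) + (0)
Last nonzero remainder: 4s**3 - 4s**2 + 4s - 84. Dividing through by 4 gives the monic gcd s**3 - s**2 + s - 21.

s**3 - s**2 + s - 21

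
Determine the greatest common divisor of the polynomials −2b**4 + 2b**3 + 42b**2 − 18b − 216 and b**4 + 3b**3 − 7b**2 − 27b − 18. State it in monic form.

b**2 − 9

By polynomial division,
  −2b**4 + 2b**3 + 42b**2 − 18b − 216 = (−2)(b**4 + 3b**3 − 7b**2 − 27b − 18) + (8b**3 + 28b**2 − 72b − 252)
  b**4 + 3b**3 − 7b**2 − 27b − 18 = ((1/8)b − 1/16)(8b**3 + 28b**2 − 72b − 252) + ((15/4)b**2 − 135/4)
  8b**3 + 28b**2 − 72b − 252 = ((32/15)b + 112/15)((15/4)b**2 − 135/4) + (0)
Last nonzero remainder: (15/4)b**2 − 135/4. Dividing through by 15/4 gives the monic gcd b**2 − 9.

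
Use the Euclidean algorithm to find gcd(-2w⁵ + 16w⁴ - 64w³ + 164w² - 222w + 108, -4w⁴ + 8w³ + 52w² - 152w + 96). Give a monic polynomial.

w³ - 6w² + 11w - 6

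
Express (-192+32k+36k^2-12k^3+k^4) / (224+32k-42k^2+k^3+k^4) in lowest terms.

Euclidean algorithm in ℚ[k]:
  k^4-12k^3+36k^2+32k-192 = (k^4+k^3-42k^2+32k+224) + (-13k^3+78k^2-416)
  k^4+k^3-42k^2+32k+224 = (-(1/13)k-7/13)(-13k^3+78k^2-416) + (0)
Last nonzero remainder: -13k^3+78k^2-416. Dividing through by -13 gives the monic gcd k^3-6k^2+32.
Cancel k^3-6k^2+32 from numerator and denominator to get the reduced form.

(-6+k)/(7+k)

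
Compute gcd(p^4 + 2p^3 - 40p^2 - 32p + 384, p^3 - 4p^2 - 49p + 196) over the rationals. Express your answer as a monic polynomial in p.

p - 4

Repeated division with remainder:
  p^4 + 2p^3 - 40p^2 - 32p + 384 = (p + 6)(p^3 - 4p^2 - 49p + 196) + (33p^2 + 66p - 792)
  p^3 - 4p^2 - 49p + 196 = ((1/33)p - 2/11)(33p^2 + 66p - 792) + (-13p + 52)
  33p^2 + 66p - 792 = (-(33/13)p - 198/13)(-13p + 52) + (0)
Last nonzero remainder: -13p + 52. Dividing through by -13 gives the monic gcd p - 4.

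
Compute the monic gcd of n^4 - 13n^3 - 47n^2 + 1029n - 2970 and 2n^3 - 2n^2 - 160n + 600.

n^2 - 11n + 30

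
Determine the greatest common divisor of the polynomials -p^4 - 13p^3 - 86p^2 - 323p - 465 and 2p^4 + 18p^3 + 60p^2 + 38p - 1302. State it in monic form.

p^2 + 5p + 31

Repeated division with remainder:
  -p^4 - 13p^3 - 86p^2 - 323p - 465 = (-1/2)(2p^4 + 18p^3 + 60p^2 + 38p - 1302) + (-4p^3 - 56p^2 - 304p - 1116)
  2p^4 + 18p^3 + 60p^2 + 38p - 1302 = (-(1/2)p + 5/2)(-4p^3 - 56p^2 - 304p - 1116) + (48p^2 + 240p + 1488)
  -4p^3 - 56p^2 - 304p - 1116 = (-(1/12)p - 3/4)(48p^2 + 240p + 1488) + (0)
Last nonzero remainder: 48p^2 + 240p + 1488. Dividing through by 48 gives the monic gcd p^2 + 5p + 31.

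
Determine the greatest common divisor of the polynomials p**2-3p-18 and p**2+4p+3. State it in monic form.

p+3

Apply the Euclidean algorithm:
  p**2-3p-18 = (p**2+4p+3) + (-7p-21)
  p**2+4p+3 = (-(1/7)p-1/7)(-7p-21) + (0)
Last nonzero remainder: -7p-21. Dividing through by -7 gives the monic gcd p+3.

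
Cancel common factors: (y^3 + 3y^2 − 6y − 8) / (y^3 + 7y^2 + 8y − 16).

(y^2 − y − 2)/(y^2 + 3y − 4)

Euclidean algorithm in ℚ[y]:
  y^3 + 3y^2 − 6y − 8 = (y^3 + 7y^2 + 8y − 16) + (−4y^2 − 14y + 8)
  y^3 + 7y^2 + 8y − 16 = (−(1/4)y − 7/8)(−4y^2 − 14y + 8) + (−(9/4)y − 9)
  −4y^2 − 14y + 8 = ((16/9)y − 8/9)(−(9/4)y − 9) + (0)
Last nonzero remainder: −(9/4)y − 9. Dividing through by −9/4 gives the monic gcd y + 4.
Cancel y + 4 from numerator and denominator to get the reduced form.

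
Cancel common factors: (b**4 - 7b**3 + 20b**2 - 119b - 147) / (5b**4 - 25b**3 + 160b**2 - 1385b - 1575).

(b**2 - b + 21)/(5b**2 + 5b + 225)

Apply the Euclidean algorithm:
  b**4 - 7b**3 + 20b**2 - 119b - 147 = (1/5)(5b**4 - 25b**3 + 160b**2 - 1385b - 1575) + (-2b**3 - 12b**2 + 158b + 168)
  5b**4 - 25b**3 + 160b**2 - 1385b - 1575 = (-(5/2)b + 55/2)(-2b**3 - 12b**2 + 158b + 168) + (885b**2 - 5310b - 6195)
  -2b**3 - 12b**2 + 158b + 168 = (-(2/885)b - 8/295)(885b**2 - 5310b - 6195) + (0)
Last nonzero remainder: 885b**2 - 5310b - 6195. Dividing through by 885 gives the monic gcd b**2 - 6b - 7.
Cancel b**2 - 6b - 7 from numerator and denominator to get the reduced form.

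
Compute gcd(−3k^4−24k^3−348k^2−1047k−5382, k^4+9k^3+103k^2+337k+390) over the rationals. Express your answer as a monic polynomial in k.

Repeated division with remainder:
  −3k^4−24k^3−348k^2−1047k−5382 = (−3)(k^4+9k^3+103k^2+337k+390) + (3k^3−39k^2−36k−4212)
  k^4+9k^3+103k^2+337k+390 = ((1/3)k+22/3)(3k^3−39k^2−36k−4212) + (401k^2+2005k+31278)
  3k^3−39k^2−36k−4212 = ((3/401)k−54/401)(401k^2+2005k+31278) + (0)
Last nonzero remainder: 401k^2+2005k+31278. Dividing through by 401 gives the monic gcd k^2+5k+78.

k^2+5k+78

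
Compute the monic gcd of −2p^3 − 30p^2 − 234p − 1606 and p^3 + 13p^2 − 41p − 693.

p + 11

Apply the Euclidean algorithm:
  −2p^3 − 30p^2 − 234p − 1606 = (−2)(p^3 + 13p^2 − 41p − 693) + (−4p^2 − 316p − 2992)
  p^3 + 13p^2 − 41p − 693 = (−(1/4)p + 33/2)(−4p^2 − 316p − 2992) + (4425p + 48675)
  −4p^2 − 316p − 2992 = (−(4/4425)p − 272/4425)(4425p + 48675) + (0)
Last nonzero remainder: 4425p + 48675. Dividing through by 4425 gives the monic gcd p + 11.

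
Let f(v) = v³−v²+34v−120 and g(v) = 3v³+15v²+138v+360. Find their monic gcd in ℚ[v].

v²+2v+40

Repeated division with remainder:
  v³−v²+34v−120 = (1/3)(3v³+15v²+138v+360) + (−6v²−12v−240)
  3v³+15v²+138v+360 = (−(1/2)v−3/2)(−6v²−12v−240) + (0)
Last nonzero remainder: −6v²−12v−240. Dividing through by −6 gives the monic gcd v²+2v+40.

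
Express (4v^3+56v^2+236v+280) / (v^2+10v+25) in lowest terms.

(4v^2+36v+56)/(v+5)

Apply the Euclidean algorithm:
  4v^3+56v^2+236v+280 = (4v+16)(v^2+10v+25) + (-24v-120)
  v^2+10v+25 = (-(1/24)v-5/24)(-24v-120) + (0)
Last nonzero remainder: -24v-120. Dividing through by -24 gives the monic gcd v+5.
Cancel v+5 from numerator and denominator to get the reduced form.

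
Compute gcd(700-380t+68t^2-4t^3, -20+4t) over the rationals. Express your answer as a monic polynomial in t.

Euclidean algorithm in ℚ[t]:
  -4t^3+68t^2-380t+700 = (-t^2+12t-35)(4t-20) + (0)
Last nonzero remainder: 4t-20. Dividing through by 4 gives the monic gcd t-5.

-5+t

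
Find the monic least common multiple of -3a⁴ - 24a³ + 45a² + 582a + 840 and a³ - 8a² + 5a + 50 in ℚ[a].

a⁵ + 3a⁴ - 55a³ - 119a² + 690a + 1400

By polynomial division,
  -3a⁴ - 24a³ + 45a² + 582a + 840 = (-3a - 48)(a³ - 8a² + 5a + 50) + (-324a² + 972a + 3240)
  a³ - 8a² + 5a + 50 = (-(1/324)a + 5/324)(-324a² + 972a + 3240) + (0)
Last nonzero remainder: -324a² + 972a + 3240. Dividing through by -324 gives the monic gcd a² - 3a - 10.
Then lcm(f, g) = f·g / gcd(f, g); expanding and making the result monic gives the answer.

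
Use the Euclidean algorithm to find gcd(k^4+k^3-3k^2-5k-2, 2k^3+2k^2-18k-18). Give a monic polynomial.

k+1

Apply the Euclidean algorithm:
  k^4+k^3-3k^2-5k-2 = ((1/2)k)(2k^3+2k^2-18k-18) + (6k^2+4k-2)
  2k^3+2k^2-18k-18 = ((1/3)k+1/9)(6k^2+4k-2) + (-(160/9)k-160/9)
  6k^2+4k-2 = (-(27/80)k+9/80)(-(160/9)k-160/9) + (0)
Last nonzero remainder: -(160/9)k-160/9. Dividing through by -160/9 gives the monic gcd k+1.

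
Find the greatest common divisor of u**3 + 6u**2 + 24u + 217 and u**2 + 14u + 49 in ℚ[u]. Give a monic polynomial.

u + 7

Repeated division with remainder:
  u**3 + 6u**2 + 24u + 217 = (u − 8)(u**2 + 14u + 49) + (87u + 609)
  u**2 + 14u + 49 = ((1/87)u + 7/87)(87u + 609) + (0)
Last nonzero remainder: 87u + 609. Dividing through by 87 gives the monic gcd u + 7.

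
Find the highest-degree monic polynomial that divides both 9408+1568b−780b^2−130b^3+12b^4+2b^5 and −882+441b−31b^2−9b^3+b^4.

−49+b^2

Euclidean algorithm in ℚ[b]:
  2b^5+12b^4−130b^3−780b^2+1568b+9408 = (2b+30)(b^4−9b^3−31b^2+441b−882) + (202b^3−732b^2−9898b+35868)
  b^4−9b^3−31b^2+441b−882 = ((1/202)b−543/20402)(202b^3−732b^2−9898b+35868) + (−(15120/10201)b^2+740880/10201)
  202b^3−732b^2−9898b+35868 = (−(1030301/7560)b+622261/1260)(−(15120/10201)b^2+740880/10201) + (0)
Last nonzero remainder: −(15120/10201)b^2+740880/10201. Dividing through by −15120/10201 gives the monic gcd b^2−49.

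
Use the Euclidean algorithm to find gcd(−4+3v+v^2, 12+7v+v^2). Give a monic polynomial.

4+v

Apply the Euclidean algorithm:
  v^2+3v−4 = (v^2+7v+12) + (−4v−16)
  v^2+7v+12 = (−(1/4)v−3/4)(−4v−16) + (0)
Last nonzero remainder: −4v−16. Dividing through by −4 gives the monic gcd v+4.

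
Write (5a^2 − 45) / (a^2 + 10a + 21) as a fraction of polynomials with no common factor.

(5a − 15)/(a + 7)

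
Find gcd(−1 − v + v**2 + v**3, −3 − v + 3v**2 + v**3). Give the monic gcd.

Euclidean algorithm in ℚ[v]:
  v**3 + v**2 − v − 1 = (v**3 + 3v**2 − v − 3) + (−2v**2 + 2)
  v**3 + 3v**2 − v − 3 = (−(1/2)v − 3/2)(−2v**2 + 2) + (0)
Last nonzero remainder: −2v**2 + 2. Dividing through by −2 gives the monic gcd v**2 − 1.

−1 + v**2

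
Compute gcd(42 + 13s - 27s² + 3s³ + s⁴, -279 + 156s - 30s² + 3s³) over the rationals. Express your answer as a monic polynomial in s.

Repeated division with remainder:
  s⁴ + 3s³ - 27s² + 13s + 42 = ((1/3)s + 13/3)(3s³ - 30s² + 156s - 279) + (51s² - 570s + 1251)
  3s³ - 30s² + 156s - 279 = ((1/17)s + 20/289)(51s² - 570s + 1251) + ((35217/289)s - 105651/289)
  51s² - 570s + 1251 = ((4913/11739)s - 40171/11739)((35217/289)s - 105651/289) + (0)
Last nonzero remainder: (35217/289)s - 105651/289. Dividing through by 35217/289 gives the monic gcd s - 3.

-3 + s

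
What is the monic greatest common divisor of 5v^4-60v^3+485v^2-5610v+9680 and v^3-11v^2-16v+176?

Repeated division with remainder:
  5v^4-60v^3+485v^2-5610v+9680 = (5v-5)(v^3-11v^2-16v+176) + (510v^2-6570v+10560)
  v^3-11v^2-16v+176 = ((1/510)v+16/4335)(510v^2-6570v+10560) + (-(3600/289)v+39600/289)
  510v^2-6570v+10560 = (-(4913/120)v+1156/15)(-(3600/289)v+39600/289) + (0)
Last nonzero remainder: -(3600/289)v+39600/289. Dividing through by -3600/289 gives the monic gcd v-11.

v-11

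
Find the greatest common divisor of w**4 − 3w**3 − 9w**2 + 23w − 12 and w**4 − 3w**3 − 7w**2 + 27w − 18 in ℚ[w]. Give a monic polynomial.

Euclidean algorithm in ℚ[w]:
  w**4 − 3w**3 − 9w**2 + 23w − 12 = (w**4 − 3w**3 − 7w**2 + 27w − 18) + (−2w**2 − 4w + 6)
  w**4 − 3w**3 − 7w**2 + 27w − 18 = (−(1/2)w**2 + (5/2)w − 3)(−2w**2 − 4w + 6) + (0)
Last nonzero remainder: −2w**2 − 4w + 6. Dividing through by −2 gives the monic gcd w**2 + 2w − 3.

w**2 + 2w − 3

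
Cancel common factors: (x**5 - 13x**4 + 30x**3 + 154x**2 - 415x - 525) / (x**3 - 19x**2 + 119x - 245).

(x**3 - x**2 - 17x - 15)/(x - 7)

By polynomial division,
  x**5 - 13x**4 + 30x**3 + 154x**2 - 415x - 525 = (x**2 + 6x + 25)(x**3 - 19x**2 + 119x - 245) + (160x**2 - 1920x + 5600)
  x**3 - 19x**2 + 119x - 245 = ((1/160)x - 7/160)(160x**2 - 1920x + 5600) + (0)
Last nonzero remainder: 160x**2 - 1920x + 5600. Dividing through by 160 gives the monic gcd x**2 - 12x + 35.
Cancel x**2 - 12x + 35 from numerator and denominator to get the reduced form.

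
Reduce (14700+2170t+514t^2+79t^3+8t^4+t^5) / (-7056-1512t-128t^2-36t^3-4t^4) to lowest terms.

Apply the Euclidean algorithm:
  t^5+8t^4+79t^3+514t^2+2170t+14700 = (-(1/4)t+1/4)(-4t^4-36t^3-128t^2-1512t-7056) + (56t^3+168t^2+784t+16464)
  -4t^4-36t^3-128t^2-1512t-7056 = (-(1/14)t-3/7)(56t^3+168t^2+784t+16464) + (0)
Last nonzero remainder: 56t^3+168t^2+784t+16464. Dividing through by 56 gives the monic gcd t^3+3t^2+14t+294.
Cancel t^3+3t^2+14t+294 from numerator and denominator to get the reduced form.

(-50-5t-t^2)/(24+4t)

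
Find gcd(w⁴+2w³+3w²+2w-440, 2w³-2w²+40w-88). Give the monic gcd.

w²+w+22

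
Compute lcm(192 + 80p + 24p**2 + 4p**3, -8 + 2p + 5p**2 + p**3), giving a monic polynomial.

-96 + 8p + 56p**2 + 24p**3 + 7p**4 + p**5

Repeated division with remainder:
  4p**3 + 24p**2 + 80p + 192 = (4)(p**3 + 5p**2 + 2p - 8) + (4p**2 + 72p + 224)
  p**3 + 5p**2 + 2p - 8 = ((1/4)p - 13/4)(4p**2 + 72p + 224) + (180p + 720)
  4p**2 + 72p + 224 = ((1/45)p + 14/45)(180p + 720) + (0)
Last nonzero remainder: 180p + 720. Dividing through by 180 gives the monic gcd p + 4.
Then lcm(f, g) = f·g / gcd(f, g); expanding and making the result monic gives the answer.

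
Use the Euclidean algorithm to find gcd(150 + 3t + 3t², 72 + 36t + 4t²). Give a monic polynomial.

1

Euclidean algorithm in ℚ[t]:
  3t² + 3t + 150 = (3/4)(4t² + 36t + 72) + (-24t + 96)
  4t² + 36t + 72 = (-(1/6)t - 13/6)(-24t + 96) + (280)
  -24t + 96 = (-(3/35)t + 12/35)(280) + (0)
The last nonzero remainder is the constant 280, so the polynomials are coprime and gcd = 1.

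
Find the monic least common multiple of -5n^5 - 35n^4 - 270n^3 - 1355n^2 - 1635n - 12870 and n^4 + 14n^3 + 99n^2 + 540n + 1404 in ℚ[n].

n^6 + 13n^5 + 96n^4 + 595n^3 + 1953n^2 + 4536n + 15444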